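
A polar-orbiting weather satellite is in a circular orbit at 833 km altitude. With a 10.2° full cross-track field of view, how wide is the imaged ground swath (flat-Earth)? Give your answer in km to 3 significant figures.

149 km

Half-angle = 10.2°/2 = 5.1°.
Swath width ≈ 2h·tan(θ/2) = 2 × 833 × tan(5.1°) = 148.7 km.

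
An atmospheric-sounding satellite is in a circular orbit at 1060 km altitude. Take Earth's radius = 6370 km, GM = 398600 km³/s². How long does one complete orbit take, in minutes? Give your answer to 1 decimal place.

Semi-major axis a = 6370 + 1060 = 7430 km. Period T = 2π√(a³/μ) = 2π√(7430³/398600) = 6373.7 s = 106.23 min.

106.2 min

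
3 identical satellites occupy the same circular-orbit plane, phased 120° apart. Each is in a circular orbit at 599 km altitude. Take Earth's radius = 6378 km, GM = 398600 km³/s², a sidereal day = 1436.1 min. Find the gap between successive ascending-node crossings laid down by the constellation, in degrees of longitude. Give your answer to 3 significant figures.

Semi-major axis a = 6378 + 599 = 6977 km. Period T = 2π√(a³/μ) = 2π√(6977³/398600) = 5799.8 s = 96.66 min.
Single-satellite node shift = (5799.8/86166) × 360° = 24.23°.
With 3 satellites evenly phased, successive equator crossings are 24.23/3 = 8.077° apart.

8.08°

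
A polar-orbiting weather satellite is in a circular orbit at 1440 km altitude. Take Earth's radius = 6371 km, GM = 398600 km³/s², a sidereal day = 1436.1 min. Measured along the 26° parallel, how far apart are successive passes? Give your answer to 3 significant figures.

2870 km

Semi-major axis a = 6371 + 1440 = 7811 km. Period T = 2π√(a³/μ) = 2π√(7811³/398600) = 6870.2 s = 114.50 min.
Node shift per orbit = (6870.2/86166) × 360° = 28.70°.
Equatorial spacing = 28.70 × 111.2 km/° = 3192 km.
At 26° latitude, spacing = 3192 × cos(26°) = 2869 km.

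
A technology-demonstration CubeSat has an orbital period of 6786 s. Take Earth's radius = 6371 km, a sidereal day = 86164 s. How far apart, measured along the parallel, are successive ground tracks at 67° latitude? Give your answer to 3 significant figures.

Node shift per orbit = (6786.0/86164) × 360° = 28.35°.
Equatorial spacing = 28.35 × 111.2 km/° = 3153 km.
At 67° latitude, spacing = 3153 × cos(67°) = 1232 km.

1230 km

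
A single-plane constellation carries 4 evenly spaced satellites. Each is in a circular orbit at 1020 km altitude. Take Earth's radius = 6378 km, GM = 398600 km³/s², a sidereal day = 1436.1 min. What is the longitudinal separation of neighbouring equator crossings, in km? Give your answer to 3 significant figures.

736 km

Semi-major axis a = 6378 + 1020 = 7398 km. Period T = 2π√(a³/μ) = 2π√(7398³/398600) = 6332.6 s = 105.54 min.
Single-satellite node shift = (6332.6/86166) × 360° = 26.46°.
With 4 satellites evenly phased, successive equator crossings are 26.46/4 = 6.614° apart.
That is 6.614 × 111.3 = 736 km at the equator.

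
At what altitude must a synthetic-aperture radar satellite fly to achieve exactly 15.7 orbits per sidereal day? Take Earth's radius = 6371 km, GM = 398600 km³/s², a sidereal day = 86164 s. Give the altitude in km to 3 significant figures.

354 km

Required period T = 86164 / 15.7 = 5488.2 s.
From T = 2π√(a³/μ): a = (μ T²/4π²)^(1/3) = (398600 × 5488.2² / 4π²)^(1/3) = 6725 km.
Altitude h = a − R = 6725 − 6371 = 354 km.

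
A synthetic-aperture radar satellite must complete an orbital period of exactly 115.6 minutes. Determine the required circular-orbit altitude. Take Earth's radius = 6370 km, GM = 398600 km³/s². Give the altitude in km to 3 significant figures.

T = 115.6 min = 6936.0 s.
From T = 2π√(a³/μ): a = (μ T²/4π²)^(1/3) = (398600 × 6936.0² / 4π²)^(1/3) = 7861 km.
Altitude h = a − R = 7861 − 6370 = 1491 km.

1490 km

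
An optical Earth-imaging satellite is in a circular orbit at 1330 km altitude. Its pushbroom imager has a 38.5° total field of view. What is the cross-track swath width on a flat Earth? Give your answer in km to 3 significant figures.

Half-angle = 38.5°/2 = 19.25°.
Swath width ≈ 2h·tan(θ/2) = 2 × 1330 × tan(19.25°) = 928.9 km.

929 km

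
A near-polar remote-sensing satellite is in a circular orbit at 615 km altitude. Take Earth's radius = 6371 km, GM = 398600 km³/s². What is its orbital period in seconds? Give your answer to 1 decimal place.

Semi-major axis a = 6371 + 615 = 6986 km. Period T = 2π√(a³/μ) = 2π√(6986³/398600) = 5811.0 s = 96.85 min.

5811.0 seconds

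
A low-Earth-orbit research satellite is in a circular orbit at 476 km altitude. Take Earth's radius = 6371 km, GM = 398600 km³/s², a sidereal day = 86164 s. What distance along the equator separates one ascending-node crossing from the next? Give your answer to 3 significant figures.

Semi-major axis a = 6371 + 476 = 6847 km. Period T = 2π√(a³/μ) = 2π√(6847³/398600) = 5638.5 s = 93.97 min.
During one orbit Earth rotates (5638.5 / 86164) × 360° = 23.56°.
At the equator that is 23.56° × (2π·6371/360) km/° = 23.56 × 111.2 = 2620 km.

2620 km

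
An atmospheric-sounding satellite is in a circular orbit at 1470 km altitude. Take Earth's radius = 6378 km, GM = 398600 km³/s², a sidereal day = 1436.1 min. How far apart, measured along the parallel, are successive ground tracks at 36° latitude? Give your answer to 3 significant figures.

2600 km

Semi-major axis a = 6378 + 1470 = 7848 km. Period T = 2π√(a³/μ) = 2π√(7848³/398600) = 6919.1 s = 115.32 min.
Node shift per orbit = (6919.1/86166) × 360° = 28.91°.
Equatorial spacing = 28.91 × 111.3 km/° = 3218 km.
At 36° latitude, spacing = 3218 × cos(36°) = 2603 km.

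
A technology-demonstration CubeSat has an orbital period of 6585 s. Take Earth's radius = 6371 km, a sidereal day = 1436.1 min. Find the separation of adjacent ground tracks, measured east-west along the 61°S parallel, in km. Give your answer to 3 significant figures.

Node shift per orbit = (6585.0/86166) × 360° = 27.51°.
Equatorial spacing = 27.51 × 111.2 km/° = 3059 km.
At 61° latitude, spacing = 3059 × cos(61°) = 1483 km.

1480 km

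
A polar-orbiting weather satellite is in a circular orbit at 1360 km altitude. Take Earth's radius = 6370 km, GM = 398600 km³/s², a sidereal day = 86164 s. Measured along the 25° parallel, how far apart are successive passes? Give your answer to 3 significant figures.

2850 km

Semi-major axis a = 6370 + 1360 = 7730 km. Period T = 2π√(a³/μ) = 2π√(7730³/398600) = 6763.6 s = 112.73 min.
Node shift per orbit = (6763.6/86164) × 360° = 28.26°.
Equatorial spacing = 28.26 × 111.2 km/° = 3142 km.
At 25° latitude, spacing = 3142 × cos(25°) = 2847 km.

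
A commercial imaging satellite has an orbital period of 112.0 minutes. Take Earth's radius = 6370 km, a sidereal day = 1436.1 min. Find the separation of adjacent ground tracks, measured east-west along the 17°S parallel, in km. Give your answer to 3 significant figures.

2990 km

T = 112.0 min = 6720.0 s.
Node shift per orbit = (6720.0/86166) × 360° = 28.08°.
Equatorial spacing = 28.08 × 111.2 km/° = 3121 km.
At 17° latitude, spacing = 3121 × cos(17°) = 2985 km.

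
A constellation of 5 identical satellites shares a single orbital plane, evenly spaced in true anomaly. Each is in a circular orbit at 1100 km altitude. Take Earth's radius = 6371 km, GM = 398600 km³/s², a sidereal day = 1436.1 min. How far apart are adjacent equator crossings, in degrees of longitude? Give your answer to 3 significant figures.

5.37°

Semi-major axis a = 6371 + 1100 = 7471 km. Period T = 2π√(a³/μ) = 2π√(7471³/398600) = 6426.6 s = 107.11 min.
Single-satellite node shift = (6426.6/86166) × 360° = 26.85°.
With 5 satellites evenly phased, successive equator crossings are 26.85/5 = 5.370° apart.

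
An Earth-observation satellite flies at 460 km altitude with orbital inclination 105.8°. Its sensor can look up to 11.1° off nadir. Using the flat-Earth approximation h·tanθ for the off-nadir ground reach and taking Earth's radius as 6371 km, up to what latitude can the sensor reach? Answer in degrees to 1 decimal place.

75.0°

Retrograde orbit: the ground track reaches ±(180° − i) = ±(180 − 105.8) = ±74.2°.
Sensor half-swath on the ground ≈ 460·tan(11.1°) = 90 km = 0.81° of latitude.
Maximum observable latitude ≈ 74.2 + 0.81 = 75.0°.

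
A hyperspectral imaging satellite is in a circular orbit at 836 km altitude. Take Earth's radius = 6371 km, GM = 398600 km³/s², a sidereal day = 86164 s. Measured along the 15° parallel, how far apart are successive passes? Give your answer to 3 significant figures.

Semi-major axis a = 6371 + 836 = 7207 km. Period T = 2π√(a³/μ) = 2π√(7207³/398600) = 6089.0 s = 101.48 min.
Node shift per orbit = (6089.0/86164) × 360° = 25.44°.
Equatorial spacing = 25.44 × 111.2 km/° = 2829 km.
At 15° latitude, spacing = 2829 × cos(15°) = 2732 km.

2730 km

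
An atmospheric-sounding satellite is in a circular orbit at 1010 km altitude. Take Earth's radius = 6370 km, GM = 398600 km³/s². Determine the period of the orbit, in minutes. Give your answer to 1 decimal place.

Semi-major axis a = 6370 + 1010 = 7380 km. Period T = 2π√(a³/μ) = 2π√(7380³/398600) = 6309.5 s = 105.16 min.

105.2 min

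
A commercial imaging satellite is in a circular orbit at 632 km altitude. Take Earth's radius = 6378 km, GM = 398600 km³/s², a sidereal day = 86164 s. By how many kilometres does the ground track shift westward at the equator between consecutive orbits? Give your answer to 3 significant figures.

2720 km

Semi-major axis a = 6378 + 632 = 7010 km. Period T = 2π√(a³/μ) = 2π√(7010³/398600) = 5841.0 s = 97.35 min.
During one orbit Earth rotates (5841.0 / 86164) × 360° = 24.40°.
At the equator that is 24.40° × (2π·6378/360) km/° = 24.40 × 111.3 = 2717 km.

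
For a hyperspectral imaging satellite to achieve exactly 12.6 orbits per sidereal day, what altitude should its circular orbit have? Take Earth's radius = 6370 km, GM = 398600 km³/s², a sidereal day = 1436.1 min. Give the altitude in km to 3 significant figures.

Required period T = 86166 / 12.6 = 6838.6 s.
From T = 2π√(a³/μ): a = (μ T²/4π²)^(1/3) = (398600 × 6838.6² / 4π²)^(1/3) = 7787 km.
Altitude h = a − R = 7787 − 6370 = 1417 km.

1420 km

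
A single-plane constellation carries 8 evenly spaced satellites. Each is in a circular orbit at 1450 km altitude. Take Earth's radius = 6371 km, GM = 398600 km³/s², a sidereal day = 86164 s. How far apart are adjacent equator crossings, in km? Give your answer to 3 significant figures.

400 km

Semi-major axis a = 6371 + 1450 = 7821 km. Period T = 2π√(a³/μ) = 2π√(7821³/398600) = 6883.4 s = 114.72 min.
Single-satellite node shift = (6883.4/86164) × 360° = 28.76°.
With 8 satellites evenly phased, successive equator crossings are 28.76/8 = 3.595° apart.
That is 3.595 × 111.2 = 400 km at the equator.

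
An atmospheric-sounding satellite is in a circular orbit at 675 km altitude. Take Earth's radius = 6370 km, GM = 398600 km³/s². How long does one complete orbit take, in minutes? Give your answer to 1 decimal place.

98.1 min

Semi-major axis a = 6370 + 675 = 7045 km. Period T = 2π√(a³/μ) = 2π√(7045³/398600) = 5884.8 s = 98.08 min.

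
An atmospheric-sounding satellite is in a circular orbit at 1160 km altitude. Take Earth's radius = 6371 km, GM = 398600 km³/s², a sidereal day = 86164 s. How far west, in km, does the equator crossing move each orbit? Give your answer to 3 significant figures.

Semi-major axis a = 6371 + 1160 = 7531 km. Period T = 2π√(a³/μ) = 2π√(7531³/398600) = 6504.1 s = 108.40 min.
During one orbit Earth rotates (6504.1 / 86164) × 360° = 27.17°.
At the equator that is 27.17° × (2π·6371/360) km/° = 27.17 × 111.2 = 3022 km.

3020 km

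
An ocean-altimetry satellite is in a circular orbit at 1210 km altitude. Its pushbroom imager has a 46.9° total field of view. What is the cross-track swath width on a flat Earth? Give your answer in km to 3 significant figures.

1050 km

Half-angle = 46.9°/2 = 23.45°.
Swath width ≈ 2h·tan(θ/2) = 2 × 1210 × tan(23.45°) = 1049.7 km.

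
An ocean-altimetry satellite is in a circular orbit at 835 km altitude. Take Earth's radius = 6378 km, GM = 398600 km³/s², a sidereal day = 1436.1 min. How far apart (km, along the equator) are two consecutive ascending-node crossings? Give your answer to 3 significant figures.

2840 km

Semi-major axis a = 6378 + 835 = 7213 km. Period T = 2π√(a³/μ) = 2π√(7213³/398600) = 6096.6 s = 101.61 min.
During one orbit Earth rotates (6096.6 / 86166) × 360° = 25.47°.
At the equator that is 25.47° × (2π·6378/360) km/° = 25.47 × 111.3 = 2835 km.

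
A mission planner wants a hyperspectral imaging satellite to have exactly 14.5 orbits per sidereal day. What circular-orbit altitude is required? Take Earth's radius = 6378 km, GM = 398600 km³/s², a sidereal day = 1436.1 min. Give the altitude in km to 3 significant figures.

Required period T = 86166 / 14.5 = 5942.5 s.
From T = 2π√(a³/μ): a = (μ T²/4π²)^(1/3) = (398600 × 5942.5² / 4π²)^(1/3) = 7091 km.
Altitude h = a − R = 7091 − 6378 = 713 km.

713 km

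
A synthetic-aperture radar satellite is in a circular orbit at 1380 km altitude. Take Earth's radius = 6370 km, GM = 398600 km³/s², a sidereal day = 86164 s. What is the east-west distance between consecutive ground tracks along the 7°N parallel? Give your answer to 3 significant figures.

Semi-major axis a = 6370 + 1380 = 7750 km. Period T = 2π√(a³/μ) = 2π√(7750³/398600) = 6789.9 s = 113.17 min.
Node shift per orbit = (6789.9/86164) × 360° = 28.37°.
Equatorial spacing = 28.37 × 111.2 km/° = 3154 km.
At 7° latitude, spacing = 3154 × cos(7°) = 3130 km.

3130 km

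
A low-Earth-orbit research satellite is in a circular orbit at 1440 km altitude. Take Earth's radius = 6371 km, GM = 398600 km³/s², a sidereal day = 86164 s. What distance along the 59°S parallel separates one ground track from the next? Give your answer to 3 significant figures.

1640 km

Semi-major axis a = 6371 + 1440 = 7811 km. Period T = 2π√(a³/μ) = 2π√(7811³/398600) = 6870.2 s = 114.50 min.
Node shift per orbit = (6870.2/86164) × 360° = 28.70°.
Equatorial spacing = 28.70 × 111.2 km/° = 3192 km.
At 59° latitude, spacing = 3192 × cos(59°) = 1644 km.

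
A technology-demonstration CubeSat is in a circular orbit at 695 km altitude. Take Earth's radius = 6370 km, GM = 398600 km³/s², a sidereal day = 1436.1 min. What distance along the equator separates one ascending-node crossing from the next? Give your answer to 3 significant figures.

Semi-major axis a = 6370 + 695 = 7065 km. Period T = 2π√(a³/μ) = 2π√(7065³/398600) = 5909.9 s = 98.50 min.
During one orbit Earth rotates (5909.9 / 86166) × 360° = 24.69°.
At the equator that is 24.69° × (2π·6370/360) km/° = 24.69 × 111.2 = 2745 km.

2750 km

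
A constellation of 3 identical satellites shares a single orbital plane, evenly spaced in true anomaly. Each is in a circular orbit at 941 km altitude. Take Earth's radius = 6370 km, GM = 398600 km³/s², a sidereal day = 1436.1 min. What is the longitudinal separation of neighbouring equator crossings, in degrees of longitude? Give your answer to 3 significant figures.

8.66°

Semi-major axis a = 6370 + 941 = 7311 km. Period T = 2π√(a³/μ) = 2π√(7311³/398600) = 6221.2 s = 103.69 min.
Single-satellite node shift = (6221.2/86166) × 360° = 25.99°.
With 3 satellites evenly phased, successive equator crossings are 25.99/3 = 8.664° apart.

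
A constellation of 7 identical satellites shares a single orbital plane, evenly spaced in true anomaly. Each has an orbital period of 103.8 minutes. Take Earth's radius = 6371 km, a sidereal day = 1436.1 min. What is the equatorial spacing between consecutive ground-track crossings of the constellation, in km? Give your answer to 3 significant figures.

413 km

T = 103.8 min = 6228.0 s.
Single-satellite node shift = (6228.0/86166) × 360° = 26.02°.
With 7 satellites evenly phased, successive equator crossings are 26.02/7 = 3.717° apart.
That is 3.717 × 111.2 = 413 km at the equator.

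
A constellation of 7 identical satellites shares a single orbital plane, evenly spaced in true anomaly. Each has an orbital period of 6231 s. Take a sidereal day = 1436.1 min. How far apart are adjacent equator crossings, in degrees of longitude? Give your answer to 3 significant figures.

Single-satellite node shift = (6231.0/86166) × 360° = 26.03°.
With 7 satellites evenly phased, successive equator crossings are 26.03/7 = 3.719° apart.

3.72°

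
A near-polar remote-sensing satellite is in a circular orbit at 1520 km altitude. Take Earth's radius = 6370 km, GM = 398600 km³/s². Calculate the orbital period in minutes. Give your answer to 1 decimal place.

Semi-major axis a = 6370 + 1520 = 7890 km. Period T = 2π√(a³/μ) = 2π√(7890³/398600) = 6974.7 s = 116.25 min.

116.2 min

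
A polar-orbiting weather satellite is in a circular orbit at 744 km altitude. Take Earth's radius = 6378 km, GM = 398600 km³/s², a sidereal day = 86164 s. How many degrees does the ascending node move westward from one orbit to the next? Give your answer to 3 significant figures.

25.0°

Semi-major axis a = 6378 + 744 = 7122 km. Period T = 2π√(a³/μ) = 2π√(7122³/398600) = 5981.6 s = 99.69 min.
During one orbit Earth rotates (5981.6 / 86164) × 360° = 24.99°.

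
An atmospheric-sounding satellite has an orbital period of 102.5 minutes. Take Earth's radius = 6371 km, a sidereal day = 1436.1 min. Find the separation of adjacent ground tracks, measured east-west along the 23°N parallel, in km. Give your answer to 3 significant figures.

2630 km

T = 102.5 min = 6150.0 s.
Node shift per orbit = (6150.0/86166) × 360° = 25.69°.
Equatorial spacing = 25.69 × 111.2 km/° = 2857 km.
At 23° latitude, spacing = 2857 × cos(23°) = 2630 km.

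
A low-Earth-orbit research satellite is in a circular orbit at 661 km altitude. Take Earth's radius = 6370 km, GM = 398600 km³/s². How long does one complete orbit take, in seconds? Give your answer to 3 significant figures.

5870 seconds

Semi-major axis a = 6370 + 661 = 7031 km. Period T = 2π√(a³/μ) = 2π√(7031³/398600) = 5867.3 s = 97.79 min.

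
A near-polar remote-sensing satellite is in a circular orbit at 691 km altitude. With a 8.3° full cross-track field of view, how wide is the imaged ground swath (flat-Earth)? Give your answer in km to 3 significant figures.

100 km

Half-angle = 8.3°/2 = 4.15°.
Swath width ≈ 2h·tan(θ/2) = 2 × 691 × tan(4.15°) = 100.3 km.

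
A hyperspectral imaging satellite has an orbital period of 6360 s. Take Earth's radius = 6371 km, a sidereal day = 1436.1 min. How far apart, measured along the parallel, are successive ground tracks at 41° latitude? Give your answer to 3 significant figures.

2230 km

Node shift per orbit = (6360.0/86166) × 360° = 26.57°.
Equatorial spacing = 26.57 × 111.2 km/° = 2955 km.
At 41° latitude, spacing = 2955 × cos(41°) = 2230 km.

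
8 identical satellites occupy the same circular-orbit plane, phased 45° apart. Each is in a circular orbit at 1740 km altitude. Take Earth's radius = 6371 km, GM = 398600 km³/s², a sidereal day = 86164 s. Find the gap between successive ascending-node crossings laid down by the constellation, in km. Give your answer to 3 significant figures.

422 km

Semi-major axis a = 6371 + 1740 = 8111 km. Period T = 2π√(a³/μ) = 2π√(8111³/398600) = 7269.8 s = 121.16 min.
Single-satellite node shift = (7269.8/86164) × 360° = 30.37°.
With 8 satellites evenly phased, successive equator crossings are 30.37/8 = 3.797° apart.
That is 3.797 × 111.2 = 422 km at the equator.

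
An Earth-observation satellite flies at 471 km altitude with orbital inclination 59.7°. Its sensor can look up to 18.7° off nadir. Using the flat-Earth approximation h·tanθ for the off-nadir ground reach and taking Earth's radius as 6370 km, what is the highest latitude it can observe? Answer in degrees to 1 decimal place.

61.1°

For a prograde orbit the ground track reaches latitude ±i = ±59.7°.
Sensor half-swath on the ground ≈ 471·tan(18.7°) = 159 km = 1.43° of latitude.
Maximum observable latitude ≈ 59.7 + 1.43 = 61.1°.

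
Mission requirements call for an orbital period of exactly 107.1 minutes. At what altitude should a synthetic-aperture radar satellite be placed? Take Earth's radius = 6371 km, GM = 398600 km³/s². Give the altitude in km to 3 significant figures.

1100 km

T = 107.1 min = 6426.0 s.
From T = 2π√(a³/μ): a = (μ T²/4π²)^(1/3) = (398600 × 6426.0² / 4π²)^(1/3) = 7471 km.
Altitude h = a − R = 7471 − 6371 = 1100 km.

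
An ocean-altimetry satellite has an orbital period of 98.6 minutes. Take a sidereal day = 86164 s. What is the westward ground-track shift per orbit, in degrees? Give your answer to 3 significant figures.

T = 98.6 min = 5916.0 s.
During one orbit Earth rotates (5916.0 / 86164) × 360° = 24.72°.

24.7°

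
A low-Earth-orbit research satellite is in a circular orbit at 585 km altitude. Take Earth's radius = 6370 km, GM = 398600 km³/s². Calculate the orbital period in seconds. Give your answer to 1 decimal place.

5772.4 seconds

Semi-major axis a = 6370 + 585 = 6955 km. Period T = 2π√(a³/μ) = 2π√(6955³/398600) = 5772.4 s = 96.21 min.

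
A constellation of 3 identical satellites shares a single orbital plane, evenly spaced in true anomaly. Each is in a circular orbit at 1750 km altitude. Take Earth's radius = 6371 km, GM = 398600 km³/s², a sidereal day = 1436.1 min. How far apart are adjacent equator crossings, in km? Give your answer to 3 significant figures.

1130 km

Semi-major axis a = 6371 + 1750 = 8121 km. Period T = 2π√(a³/μ) = 2π√(8121³/398600) = 7283.3 s = 121.39 min.
Single-satellite node shift = (7283.3/86166) × 360° = 30.43°.
With 3 satellites evenly phased, successive equator crossings are 30.43/3 = 10.143° apart.
That is 10.143 × 111.2 = 1128 km at the equator.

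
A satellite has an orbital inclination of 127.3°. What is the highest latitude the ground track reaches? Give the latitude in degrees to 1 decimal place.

52.7°

Retrograde orbit: the ground track reaches ±(180° − i) = ±(180 − 127.3) = ±52.7°.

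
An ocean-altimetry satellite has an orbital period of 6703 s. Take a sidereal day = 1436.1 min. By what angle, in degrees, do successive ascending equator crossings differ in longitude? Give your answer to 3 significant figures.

During one orbit Earth rotates (6703.0 / 86166) × 360° = 28.01°.

28.0°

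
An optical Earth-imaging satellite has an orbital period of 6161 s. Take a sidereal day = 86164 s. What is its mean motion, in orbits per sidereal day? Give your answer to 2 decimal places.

Orbits per sidereal day = 86164 / 6161.0 = 13.985.

13.99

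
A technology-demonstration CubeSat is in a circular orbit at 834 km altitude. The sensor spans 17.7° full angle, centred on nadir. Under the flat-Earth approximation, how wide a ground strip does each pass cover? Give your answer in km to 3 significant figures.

Half-angle = 17.7°/2 = 8.85°.
Swath width ≈ 2h·tan(θ/2) = 2 × 834 × tan(8.85°) = 259.7 km.

260 km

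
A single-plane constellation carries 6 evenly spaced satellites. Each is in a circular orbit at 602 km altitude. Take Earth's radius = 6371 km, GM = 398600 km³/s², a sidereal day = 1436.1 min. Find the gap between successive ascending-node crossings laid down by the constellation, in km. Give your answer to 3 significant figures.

Semi-major axis a = 6371 + 602 = 6973 km. Period T = 2π√(a³/μ) = 2π√(6973³/398600) = 5794.8 s = 96.58 min.
Single-satellite node shift = (5794.8/86166) × 360° = 24.21°.
With 6 satellites evenly phased, successive equator crossings are 24.21/6 = 4.035° apart.
That is 4.035 × 111.2 = 449 km at the equator.

449 km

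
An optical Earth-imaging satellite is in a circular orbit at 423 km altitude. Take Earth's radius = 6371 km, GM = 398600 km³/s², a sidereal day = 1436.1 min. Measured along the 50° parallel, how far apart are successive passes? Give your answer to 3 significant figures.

Semi-major axis a = 6371 + 423 = 6794 km. Period T = 2π√(a³/μ) = 2π√(6794³/398600) = 5573.1 s = 92.89 min.
Node shift per orbit = (5573.1/86166) × 360° = 23.28°.
Equatorial spacing = 23.28 × 111.2 km/° = 2589 km.
At 50° latitude, spacing = 2589 × cos(50°) = 1664 km.

1660 km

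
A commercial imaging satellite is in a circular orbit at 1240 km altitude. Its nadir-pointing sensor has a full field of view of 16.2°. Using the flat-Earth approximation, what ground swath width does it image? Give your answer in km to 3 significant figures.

Half-angle = 16.2°/2 = 8.1°.
Swath width ≈ 2h·tan(θ/2) = 2 × 1240 × tan(8.1°) = 353.0 km.

353 km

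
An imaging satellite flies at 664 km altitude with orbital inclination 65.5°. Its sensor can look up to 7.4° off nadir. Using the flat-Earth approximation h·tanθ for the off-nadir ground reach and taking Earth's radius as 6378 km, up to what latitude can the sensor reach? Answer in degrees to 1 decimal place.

66.3°

For a prograde orbit the ground track reaches latitude ±i = ±65.5°.
Sensor half-swath on the ground ≈ 664·tan(7.4°) = 86 km = 0.77° of latitude.
Maximum observable latitude ≈ 65.5 + 0.77 = 66.3°.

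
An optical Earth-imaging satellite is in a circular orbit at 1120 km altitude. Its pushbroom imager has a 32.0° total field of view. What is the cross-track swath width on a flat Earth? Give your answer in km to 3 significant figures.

Half-angle = 32.0°/2 = 16°.
Swath width ≈ 2h·tan(θ/2) = 2 × 1120 × tan(16°) = 642.3 km.

642 km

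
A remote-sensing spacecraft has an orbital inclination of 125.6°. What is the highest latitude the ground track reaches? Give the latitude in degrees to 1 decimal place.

54.4°

Retrograde orbit: the ground track reaches ±(180° − i) = ±(180 − 125.6) = ±54.4°.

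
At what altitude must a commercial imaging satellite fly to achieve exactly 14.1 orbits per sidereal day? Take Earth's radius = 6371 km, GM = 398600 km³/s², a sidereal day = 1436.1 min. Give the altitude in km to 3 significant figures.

Required period T = 86166 / 14.1 = 6111.1 s.
From T = 2π√(a³/μ): a = (μ T²/4π²)^(1/3) = (398600 × 6111.1² / 4π²)^(1/3) = 7224 km.
Altitude h = a − R = 7224 − 6371 = 853 km.

853 km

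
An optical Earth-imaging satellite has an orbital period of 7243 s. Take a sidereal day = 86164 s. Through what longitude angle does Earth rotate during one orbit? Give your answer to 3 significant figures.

During one orbit Earth rotates (7243.0 / 86164) × 360° = 30.26°.

30.3°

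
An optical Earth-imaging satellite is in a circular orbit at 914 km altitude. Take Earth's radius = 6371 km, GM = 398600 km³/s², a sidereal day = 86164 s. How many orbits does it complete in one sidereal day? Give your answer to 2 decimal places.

Semi-major axis a = 6371 + 914 = 7285 km. Period T = 2π√(a³/μ) = 2π√(7285³/398600) = 6188.1 s = 103.13 min.
Orbits per sidereal day = 86164 / 6188.1 = 13.924.

13.92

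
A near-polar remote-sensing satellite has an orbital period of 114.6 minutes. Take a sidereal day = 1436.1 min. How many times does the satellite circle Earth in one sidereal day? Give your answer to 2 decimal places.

T = 114.6 min = 6876.0 s.
Orbits per sidereal day = 86166 / 6876.0 = 12.531.

12.53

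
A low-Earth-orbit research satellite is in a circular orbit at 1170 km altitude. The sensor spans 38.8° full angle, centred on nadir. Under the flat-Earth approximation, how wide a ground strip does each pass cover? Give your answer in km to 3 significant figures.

824 km

Half-angle = 38.8°/2 = 19.4°.
Swath width ≈ 2h·tan(θ/2) = 2 × 1170 × tan(19.4°) = 824.0 km.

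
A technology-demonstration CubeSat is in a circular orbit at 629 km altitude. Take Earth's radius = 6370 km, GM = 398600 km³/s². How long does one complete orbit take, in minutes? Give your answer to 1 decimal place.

97.1 min

Semi-major axis a = 6370 + 629 = 6999 km. Period T = 2π√(a³/μ) = 2π√(6999³/398600) = 5827.3 s = 97.12 min.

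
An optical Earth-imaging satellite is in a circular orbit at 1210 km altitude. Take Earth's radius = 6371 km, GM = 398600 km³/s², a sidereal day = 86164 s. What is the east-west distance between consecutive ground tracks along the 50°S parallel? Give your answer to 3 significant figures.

Semi-major axis a = 6371 + 1210 = 7581 km. Period T = 2π√(a³/μ) = 2π√(7581³/398600) = 6569.0 s = 109.48 min.
Node shift per orbit = (6569.0/86164) × 360° = 27.45°.
Equatorial spacing = 27.45 × 111.2 km/° = 3052 km.
At 50° latitude, spacing = 3052 × cos(50°) = 1962 km.

1960 km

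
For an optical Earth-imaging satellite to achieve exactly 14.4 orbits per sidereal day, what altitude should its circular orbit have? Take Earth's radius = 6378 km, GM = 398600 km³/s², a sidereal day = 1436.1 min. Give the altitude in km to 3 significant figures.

Required period T = 86166 / 14.4 = 5983.8 s.
From T = 2π√(a³/μ): a = (μ T²/4π²)^(1/3) = (398600 × 5983.8² / 4π²)^(1/3) = 7124 km.
Altitude h = a − R = 7124 − 6378 = 746 km.

746 km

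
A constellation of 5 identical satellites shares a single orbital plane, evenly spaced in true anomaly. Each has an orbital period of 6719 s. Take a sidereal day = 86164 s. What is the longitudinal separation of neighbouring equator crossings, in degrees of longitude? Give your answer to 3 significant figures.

5.61°

Single-satellite node shift = (6719.0/86164) × 360° = 28.07°.
With 5 satellites evenly phased, successive equator crossings are 28.07/5 = 5.615° apart.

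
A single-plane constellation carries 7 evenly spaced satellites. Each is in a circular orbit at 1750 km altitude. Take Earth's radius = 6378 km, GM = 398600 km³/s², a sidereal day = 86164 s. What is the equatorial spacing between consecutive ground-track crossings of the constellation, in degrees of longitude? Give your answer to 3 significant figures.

Semi-major axis a = 6378 + 1750 = 8128 km. Period T = 2π√(a³/μ) = 2π√(8128³/398600) = 7292.7 s = 121.54 min.
Single-satellite node shift = (7292.7/86164) × 360° = 30.47°.
With 7 satellites evenly phased, successive equator crossings are 30.47/7 = 4.353° apart.

4.35°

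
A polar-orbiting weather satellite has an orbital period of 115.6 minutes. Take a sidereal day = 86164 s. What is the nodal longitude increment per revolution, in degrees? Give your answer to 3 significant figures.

29.0°

T = 115.6 min = 6936.0 s.
During one orbit Earth rotates (6936.0 / 86164) × 360° = 28.98°.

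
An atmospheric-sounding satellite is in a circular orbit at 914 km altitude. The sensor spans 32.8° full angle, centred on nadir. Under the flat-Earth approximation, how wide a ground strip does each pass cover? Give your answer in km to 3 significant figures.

Half-angle = 32.8°/2 = 16.4°.
Swath width ≈ 2h·tan(θ/2) = 2 × 914 × tan(16.4°) = 538.0 km.

538 km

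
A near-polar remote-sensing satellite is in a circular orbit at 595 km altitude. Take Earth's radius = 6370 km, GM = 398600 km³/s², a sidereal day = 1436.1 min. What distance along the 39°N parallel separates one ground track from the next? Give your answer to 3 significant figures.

Semi-major axis a = 6370 + 595 = 6965 km. Period T = 2π√(a³/μ) = 2π√(6965³/398600) = 5784.9 s = 96.41 min.
Node shift per orbit = (5784.9/86166) × 360° = 24.17°.
Equatorial spacing = 24.17 × 111.2 km/° = 2687 km.
At 39° latitude, spacing = 2687 × cos(39°) = 2088 km.

2090 km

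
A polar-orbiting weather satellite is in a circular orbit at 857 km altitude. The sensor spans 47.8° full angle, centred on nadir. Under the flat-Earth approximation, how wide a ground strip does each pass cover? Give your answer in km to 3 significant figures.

760 km

Half-angle = 47.8°/2 = 23.9°.
Swath width ≈ 2h·tan(θ/2) = 2 × 857 × tan(23.9°) = 759.5 km.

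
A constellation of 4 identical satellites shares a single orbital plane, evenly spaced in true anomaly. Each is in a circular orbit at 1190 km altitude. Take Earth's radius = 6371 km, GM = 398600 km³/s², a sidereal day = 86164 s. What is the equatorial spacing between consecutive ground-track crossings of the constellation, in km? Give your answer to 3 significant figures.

Semi-major axis a = 6371 + 1190 = 7561 km. Period T = 2π√(a³/μ) = 2π√(7561³/398600) = 6543.0 s = 109.05 min.
Single-satellite node shift = (6543.0/86164) × 360° = 27.34°.
With 4 satellites evenly phased, successive equator crossings are 27.34/4 = 6.834° apart.
That is 6.834 × 111.2 = 760 km at the equator.

760 km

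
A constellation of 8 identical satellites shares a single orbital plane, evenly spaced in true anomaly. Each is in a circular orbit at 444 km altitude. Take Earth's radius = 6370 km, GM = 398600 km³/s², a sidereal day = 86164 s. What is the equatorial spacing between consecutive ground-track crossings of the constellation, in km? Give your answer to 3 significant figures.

Semi-major axis a = 6370 + 444 = 6814 km. Period T = 2π√(a³/μ) = 2π√(6814³/398600) = 5597.8 s = 93.30 min.
Single-satellite node shift = (5597.8/86164) × 360° = 23.39°.
With 8 satellites evenly phased, successive equator crossings are 23.39/8 = 2.923° apart.
That is 2.923 × 111.2 = 325 km at the equator.

325 km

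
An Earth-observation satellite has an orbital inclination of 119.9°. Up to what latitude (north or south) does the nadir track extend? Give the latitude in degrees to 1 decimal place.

Retrograde orbit: the ground track reaches ±(180° − i) = ±(180 − 119.9) = ±60.1°.

60.1°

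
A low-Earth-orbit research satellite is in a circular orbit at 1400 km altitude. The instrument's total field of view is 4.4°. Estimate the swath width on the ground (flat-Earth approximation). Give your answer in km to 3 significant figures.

108 km

Half-angle = 4.4°/2 = 2.2°.
Swath width ≈ 2h·tan(θ/2) = 2 × 1400 × tan(2.2°) = 107.6 km.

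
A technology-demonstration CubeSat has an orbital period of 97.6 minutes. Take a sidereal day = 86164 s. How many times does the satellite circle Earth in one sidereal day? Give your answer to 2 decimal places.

14.71

T = 97.6 min = 5856.0 s.
Orbits per sidereal day = 86164 / 5856.0 = 14.714.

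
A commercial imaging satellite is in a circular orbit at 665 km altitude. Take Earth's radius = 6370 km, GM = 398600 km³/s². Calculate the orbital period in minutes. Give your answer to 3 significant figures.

97.9 min

Semi-major axis a = 6370 + 665 = 7035 km. Period T = 2π√(a³/μ) = 2π√(7035³/398600) = 5872.3 s = 97.87 min.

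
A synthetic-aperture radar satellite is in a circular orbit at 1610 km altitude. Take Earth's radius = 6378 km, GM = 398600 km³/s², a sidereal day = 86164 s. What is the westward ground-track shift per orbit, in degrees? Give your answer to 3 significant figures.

Semi-major axis a = 6378 + 1610 = 7988 km. Period T = 2π√(a³/μ) = 2π√(7988³/398600) = 7105.1 s = 118.42 min.
During one orbit Earth rotates (7105.1 / 86164) × 360° = 29.69°.

29.7°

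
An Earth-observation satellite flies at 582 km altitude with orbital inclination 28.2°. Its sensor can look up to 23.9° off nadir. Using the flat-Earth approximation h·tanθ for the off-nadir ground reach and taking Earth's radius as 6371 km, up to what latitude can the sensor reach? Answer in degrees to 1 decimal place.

30.5°

For a prograde orbit the ground track reaches latitude ±i = ±28.2°.
Sensor half-swath on the ground ≈ 582·tan(23.9°) = 258 km = 2.32° of latitude.
Maximum observable latitude ≈ 28.2 + 2.32 = 30.5°.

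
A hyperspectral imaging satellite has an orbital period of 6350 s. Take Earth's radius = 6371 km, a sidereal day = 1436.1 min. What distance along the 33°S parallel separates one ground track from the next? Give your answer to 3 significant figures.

2470 km

Node shift per orbit = (6350.0/86166) × 360° = 26.53°.
Equatorial spacing = 26.53 × 111.2 km/° = 2950 km.
At 33° latitude, spacing = 2950 × cos(33°) = 2474 km.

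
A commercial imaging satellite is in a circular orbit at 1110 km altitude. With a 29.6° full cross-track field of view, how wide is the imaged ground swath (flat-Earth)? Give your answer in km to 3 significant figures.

Half-angle = 29.6°/2 = 14.8°.
Swath width ≈ 2h·tan(θ/2) = 2 × 1110 × tan(14.8°) = 586.5 km.

587 km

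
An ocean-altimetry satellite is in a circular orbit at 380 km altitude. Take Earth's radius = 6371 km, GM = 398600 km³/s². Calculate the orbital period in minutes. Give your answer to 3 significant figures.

92.0 min

Semi-major axis a = 6371 + 380 = 6751 km. Period T = 2π√(a³/μ) = 2π√(6751³/398600) = 5520.3 s = 92.01 min.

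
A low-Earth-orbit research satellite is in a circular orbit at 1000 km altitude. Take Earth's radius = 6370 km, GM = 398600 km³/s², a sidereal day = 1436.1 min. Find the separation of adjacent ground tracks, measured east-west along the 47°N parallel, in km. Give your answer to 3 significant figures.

Semi-major axis a = 6370 + 1000 = 7370 km. Period T = 2π√(a³/μ) = 2π√(7370³/398600) = 6296.7 s = 104.94 min.
Node shift per orbit = (6296.7/86166) × 360° = 26.31°.
Equatorial spacing = 26.31 × 111.2 km/° = 2925 km.
At 47° latitude, spacing = 2925 × cos(47°) = 1995 km.

1990 km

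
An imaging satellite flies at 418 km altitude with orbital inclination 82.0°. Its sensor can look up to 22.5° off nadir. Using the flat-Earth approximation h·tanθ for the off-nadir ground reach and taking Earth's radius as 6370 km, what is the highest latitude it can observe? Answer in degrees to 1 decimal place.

For a prograde orbit the ground track reaches latitude ±i = ±82.0°.
Sensor half-swath on the ground ≈ 418·tan(22.5°) = 173 km = 1.56° of latitude.
Maximum observable latitude ≈ 82.0 + 1.56 = 83.6°.

83.6°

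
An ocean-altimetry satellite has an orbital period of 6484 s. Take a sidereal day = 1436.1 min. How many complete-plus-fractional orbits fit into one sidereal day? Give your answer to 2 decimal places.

Orbits per sidereal day = 86166 / 6484.0 = 13.289.

13.29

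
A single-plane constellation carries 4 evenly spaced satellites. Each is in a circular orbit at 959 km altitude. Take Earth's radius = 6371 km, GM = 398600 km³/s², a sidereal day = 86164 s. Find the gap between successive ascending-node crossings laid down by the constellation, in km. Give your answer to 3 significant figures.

725 km

Semi-major axis a = 6371 + 959 = 7330 km. Period T = 2π√(a³/μ) = 2π√(7330³/398600) = 6245.5 s = 104.09 min.
Single-satellite node shift = (6245.5/86164) × 360° = 26.09°.
With 4 satellites evenly phased, successive equator crossings are 26.09/4 = 6.524° apart.
That is 6.524 × 111.2 = 725 km at the equator.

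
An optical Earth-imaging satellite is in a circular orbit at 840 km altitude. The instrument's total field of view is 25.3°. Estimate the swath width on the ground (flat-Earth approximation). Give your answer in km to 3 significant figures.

377 km

Half-angle = 25.3°/2 = 12.65°.
Swath width ≈ 2h·tan(θ/2) = 2 × 840 × tan(12.65°) = 377.1 km.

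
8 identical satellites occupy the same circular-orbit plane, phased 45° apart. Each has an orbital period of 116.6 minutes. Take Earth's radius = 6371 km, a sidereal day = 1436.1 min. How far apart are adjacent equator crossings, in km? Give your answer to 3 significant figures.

T = 116.6 min = 6996.0 s.
Single-satellite node shift = (6996.0/86166) × 360° = 29.23°.
With 8 satellites evenly phased, successive equator crossings are 29.23/8 = 3.654° apart.
That is 3.654 × 111.2 = 406 km at the equator.

406 km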